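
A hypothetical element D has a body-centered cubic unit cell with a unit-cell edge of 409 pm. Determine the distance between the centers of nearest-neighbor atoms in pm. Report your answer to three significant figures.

In a BCC structure, atoms touch along the body diagonal, so √3·a = 4r; the nearest-neighbor distance equals 2r = 0.8660·a.
d = 0.8660 × 409 = 354 pm.

354 pm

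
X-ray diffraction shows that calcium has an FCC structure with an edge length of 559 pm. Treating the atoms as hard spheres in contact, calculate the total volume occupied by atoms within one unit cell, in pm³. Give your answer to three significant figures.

In an FCC lattice atoms touch along the face diagonal, so √2·a = 4r, so r = 0.3536a = 197.6 pm.
V_atoms = Z × (4/3)πr³ = 4 × (4/3)π × (197.6)³ = 1.29 × 10^8 pm³.

1.29 × 10^8 pm³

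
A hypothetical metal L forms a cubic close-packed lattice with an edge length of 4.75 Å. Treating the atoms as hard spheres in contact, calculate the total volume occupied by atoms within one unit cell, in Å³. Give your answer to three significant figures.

79.4 Å³

In an FCC lattice atoms touch along the face diagonal, so √2·a = 4r, so r = 0.3536a = 1.679 Å.
V_atoms = Z × (4/3)πr³ = 4 × (4/3)π × (1.679)³ = 79.4 Å³.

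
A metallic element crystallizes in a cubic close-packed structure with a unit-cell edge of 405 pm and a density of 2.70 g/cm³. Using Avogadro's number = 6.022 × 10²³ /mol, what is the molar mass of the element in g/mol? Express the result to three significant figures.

An FCC cell has Z = 4 atoms; a = 4.050 × 10^-8 cm.
M = ρ·N_A·a³/Z = 2.70 × 6.022 × 10²³ × 6.643 × 10^-23 / 4 = 27.0 g/mol.

27.0 g/mol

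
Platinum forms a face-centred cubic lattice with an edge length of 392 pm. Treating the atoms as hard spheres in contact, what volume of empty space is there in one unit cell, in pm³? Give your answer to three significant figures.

1.56 × 10^7 pm³

In an FCC lattice atoms touch along the face diagonal, so √2·a = 4r, so r = 0.3536a = 138.6 pm.
V_cell = a³ = 6.024 × 10^7 pm³; V_atoms = 4 × (4/3)πr³ = 4.460 × 10^7 pm³.
Empty space = 6.024 × 10^7 − 4.460 × 10^7 = 1.56 × 10^7 pm³.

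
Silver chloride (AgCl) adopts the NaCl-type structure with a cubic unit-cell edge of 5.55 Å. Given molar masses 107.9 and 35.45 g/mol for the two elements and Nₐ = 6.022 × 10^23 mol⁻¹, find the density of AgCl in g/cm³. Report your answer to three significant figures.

5.57 g/cm³

The NaCl-type structure contains Z = 4 formula units per cell; M(AgCl) = 107.9 + 35.45 = 143.35 g/mol.
a³ = (5.550 × 10^-8 cm)³ = 1.710 × 10^-22 cm³.
ρ = 4 × 143.35 / (6.022 × 10²³ × 1.710 × 10^-22) = 5.570 g/cm³.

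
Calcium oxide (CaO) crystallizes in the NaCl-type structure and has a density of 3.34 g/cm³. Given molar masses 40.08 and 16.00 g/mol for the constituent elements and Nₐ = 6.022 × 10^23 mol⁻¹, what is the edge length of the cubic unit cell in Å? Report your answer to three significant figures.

M(CaO) = 56.08 g/mol; Z = 4 formula units per cell.
a³ = Z·M/(N_A·ρ) = 4 × 56.08 / (6.022 × 10²³ × 3.34) = 1.115 × 10^-22 cm³, so a = 4.813 × 10^-8 cm = 4.81 Å.

4.81 Å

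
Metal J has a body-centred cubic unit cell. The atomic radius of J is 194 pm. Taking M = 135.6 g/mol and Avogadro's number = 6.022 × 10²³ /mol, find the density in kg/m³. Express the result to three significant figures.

5010 kg/m³

In a BCC lattice, atoms touch along the body diagonal, so √3·a = 4r, giving a = 448.0 pm = 4.480 × 10^-8 cm.
With Z = 2, ρ = Z·M/(N_A·a³) = 2 × 135.6 / (6.022 × 10²³ × 8.993 × 10^-23) = 5.008 g/cm³ = 5010 kg/m³.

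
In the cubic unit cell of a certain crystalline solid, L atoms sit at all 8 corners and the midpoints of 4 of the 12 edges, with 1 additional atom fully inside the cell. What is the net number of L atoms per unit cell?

3

Corner atoms are shared by 8 cells (1/8 each), edge atoms by 4 (1/4 each), interior atoms are unshared.
Net atoms = 8 × 1/8 + 4 × 1/4 + 1 = 1 + 1 + 1 = 3.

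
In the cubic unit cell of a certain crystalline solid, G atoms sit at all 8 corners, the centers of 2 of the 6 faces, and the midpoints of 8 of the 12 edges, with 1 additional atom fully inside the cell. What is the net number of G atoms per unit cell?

Corner atoms are shared by 8 cells (1/8 each), face atoms by 2 (1/2 each), edge atoms by 4 (1/4 each), interior atoms are unshared.
Net atoms = 8 × 1/8 + 2 × 1/2 + 8 × 1/4 + 1 = 1 + 1 + 2 + 1 = 5.

5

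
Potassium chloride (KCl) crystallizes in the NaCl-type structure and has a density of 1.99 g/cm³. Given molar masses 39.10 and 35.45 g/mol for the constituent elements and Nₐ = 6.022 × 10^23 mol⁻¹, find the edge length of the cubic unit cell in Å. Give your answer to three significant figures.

6.29 Å

M(KCl) = 74.55 g/mol; Z = 4 formula units per cell.
a³ = Z·M/(N_A·ρ) = 4 × 74.55 / (6.022 × 10²³ × 1.99) = 2.488 × 10^-22 cm³, so a = 6.290 × 10^-8 cm = 6.29 Å.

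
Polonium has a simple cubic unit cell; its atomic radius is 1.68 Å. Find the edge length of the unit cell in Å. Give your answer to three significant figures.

In a simple cubic lattice, atoms touch along the cell edge, so a = 2r.
a = 2r = 2 × 1.68 = 3.36 Å.

3.36 Å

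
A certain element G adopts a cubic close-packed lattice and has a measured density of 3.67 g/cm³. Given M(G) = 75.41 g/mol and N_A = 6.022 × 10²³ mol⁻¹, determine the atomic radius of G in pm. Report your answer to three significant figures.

182 pm

For an FCC cell (Z = 4), a³ = Z·M/(N_A·ρ) = 4 × 75.41 / (6.022 × 10²³ × 3.670) = 1.365 × 10^-22 cm³, so a = 5.149 × 10^-8 cm = 514.9 pm.
Atoms touch along the face diagonal, so √2·a = 4r, so r = 0.3536 × a = 182 pm.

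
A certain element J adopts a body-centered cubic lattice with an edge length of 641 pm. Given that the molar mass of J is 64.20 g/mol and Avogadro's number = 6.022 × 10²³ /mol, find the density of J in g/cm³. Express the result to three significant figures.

0.810 g/cm³

A BCC unit cell contains Z = 2 atoms.
Cell volume: a³ = (641 pm)³ = (6.410 × 10^-8 cm)³ = 2.634 × 10^-22 cm³.
ρ = Z·M/(N_A·a³) = 2 × 64.20 / (6.022 × 10²³ × 2.634 × 10^-22) = 0.8096 g/cm³.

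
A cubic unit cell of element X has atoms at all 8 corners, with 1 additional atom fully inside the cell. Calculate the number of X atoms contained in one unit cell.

Corner atoms are shared by 8 cells (1/8 each), interior atoms are unshared.
Net atoms = 8 × 1/8 + 1 = 1 + 1 = 2.

2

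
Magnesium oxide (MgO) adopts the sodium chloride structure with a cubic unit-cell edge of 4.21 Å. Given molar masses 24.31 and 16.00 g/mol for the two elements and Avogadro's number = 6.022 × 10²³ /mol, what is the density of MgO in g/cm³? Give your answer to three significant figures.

The sodium chloride structure contains Z = 4 formula units per cell; M(MgO) = 24.31 + 16.00 = 40.31 g/mol.
a³ = (4.210 × 10^-8 cm)³ = 7.462 × 10^-23 cm³.
ρ = 4 × 40.31 / (6.022 × 10²³ × 7.462 × 10^-23) = 3.588 g/cm³.

3.59 g/cm³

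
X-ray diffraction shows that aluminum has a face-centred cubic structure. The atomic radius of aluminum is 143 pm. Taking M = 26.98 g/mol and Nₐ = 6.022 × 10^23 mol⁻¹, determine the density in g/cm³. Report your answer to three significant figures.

2.71 g/cm³

In an FCC lattice, atoms touch along the face diagonal, so √2·a = 4r, giving a = 404.5 pm = 4.045 × 10^-8 cm.
With Z = 4, ρ = Z·M/(N_A·a³) = 4 × 26.98 / (6.022 × 10²³ × 6.617 × 10^-23) = 2.708 g/cm³.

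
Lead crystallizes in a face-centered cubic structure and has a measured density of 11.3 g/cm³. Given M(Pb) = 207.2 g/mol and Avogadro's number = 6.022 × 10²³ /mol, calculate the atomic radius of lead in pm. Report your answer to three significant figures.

175 pm

For an FCC cell (Z = 4), a³ = Z·M/(N_A·ρ) = 4 × 207.2 / (6.022 × 10²³ × 11.30) = 1.218 × 10^-22 cm³, so a = 4.957 × 10^-8 cm = 495.7 pm.
Atoms touch along the face diagonal, so √2·a = 4r, so r = 0.3536 × a = 175 pm.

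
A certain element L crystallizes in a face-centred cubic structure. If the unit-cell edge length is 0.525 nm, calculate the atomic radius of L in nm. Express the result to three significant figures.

In an FCC lattice, atoms touch along the face diagonal, so √2·a = 4r.
r = √2·a/4 = 1.4142 × 0.525 / 4 = 0.186 nm.

0.186 nm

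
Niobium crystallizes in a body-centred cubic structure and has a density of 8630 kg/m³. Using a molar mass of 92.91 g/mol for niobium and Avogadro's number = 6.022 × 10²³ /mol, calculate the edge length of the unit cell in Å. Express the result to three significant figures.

With Z = 2 atoms per BCC cell, a³ = Z·M/(N_A·ρ) = 2 × 92.91 / (6.022 × 10²³ × 8.630 g/cm³) = 3.576 × 10^-23 cm³.
a = (3.576 × 10^-23)^(1/3) = 3.294 × 10^-8 cm = 3.29 Å.

3.29 Å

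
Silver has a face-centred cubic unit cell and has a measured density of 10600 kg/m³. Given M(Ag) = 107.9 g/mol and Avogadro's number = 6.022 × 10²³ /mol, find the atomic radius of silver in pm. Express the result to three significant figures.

For an FCC cell (Z = 4), a³ = Z·M/(N_A·ρ) = 4 × 107.9 / (6.022 × 10²³ × 10.60) = 6.761 × 10^-23 cm³, so a = 4.074 × 10^-8 cm = 407.4 pm.
Atoms touch along the face diagonal, so √2·a = 4r, so r = 0.3536 × a = 144 pm.

144 pm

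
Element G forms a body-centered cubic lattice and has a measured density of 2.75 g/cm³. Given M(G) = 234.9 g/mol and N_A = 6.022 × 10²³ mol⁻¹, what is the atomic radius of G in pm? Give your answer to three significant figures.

285 pm

For a BCC cell (Z = 2), a³ = Z·M/(N_A·ρ) = 2 × 234.9 / (6.022 × 10²³ × 2.750) = 2.837 × 10^-22 cm³, so a = 6.571 × 10^-8 cm = 657.1 pm.
Atoms touch along the body diagonal, so √3·a = 4r, so r = 0.4330 × a = 285 pm.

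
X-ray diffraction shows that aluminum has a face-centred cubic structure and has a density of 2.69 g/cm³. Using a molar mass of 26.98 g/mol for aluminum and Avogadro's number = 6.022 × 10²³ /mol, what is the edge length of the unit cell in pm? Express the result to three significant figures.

With Z = 4 atoms per FCC cell, a³ = Z·M/(N_A·ρ) = 4 × 26.98 / (6.022 × 10²³ × 2.690 g/cm³) = 6.662 × 10^-23 cm³.
a = (6.662 × 10^-23)^(1/3) = 4.054 × 10^-8 cm = 405 pm.

405 pm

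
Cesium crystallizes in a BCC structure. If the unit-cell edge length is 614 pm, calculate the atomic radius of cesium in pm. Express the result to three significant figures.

In a BCC lattice, atoms touch along the body diagonal, so √3·a = 4r.
r = √3·a/4 = 1.7321 × 614 / 4 = 266 pm.

266 pm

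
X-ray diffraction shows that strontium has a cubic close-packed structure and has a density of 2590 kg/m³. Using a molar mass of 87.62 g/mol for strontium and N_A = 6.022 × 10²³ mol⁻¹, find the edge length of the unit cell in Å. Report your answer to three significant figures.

With Z = 4 atoms per FCC cell, a³ = Z·M/(N_A·ρ) = 4 × 87.62 / (6.022 × 10²³ × 2.590 g/cm³) = 2.247 × 10^-22 cm³.
a = (2.247 × 10^-22)^(1/3) = 6.080 × 10^-8 cm = 6.08 Å.

6.08 Å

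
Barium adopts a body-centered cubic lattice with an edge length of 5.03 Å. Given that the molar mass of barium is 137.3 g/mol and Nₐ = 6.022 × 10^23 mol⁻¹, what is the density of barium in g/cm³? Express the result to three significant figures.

A BCC unit cell contains Z = 2 atoms.
Cell volume: a³ = (5.03 Å)³ = (5.030 × 10^-8 cm)³ = 1.273 × 10^-22 cm³.
ρ = Z·M/(N_A·a³) = 2 × 137.3 / (6.022 × 10²³ × 1.273 × 10^-22) = 3.583 g/cm³.

3.58 g/cm³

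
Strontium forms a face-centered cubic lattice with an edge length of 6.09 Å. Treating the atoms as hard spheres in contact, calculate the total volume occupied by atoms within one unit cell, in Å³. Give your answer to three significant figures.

In an FCC lattice atoms touch along the face diagonal, so √2·a = 4r, so r = 0.3536a = 2.153 Å.
V_atoms = Z × (4/3)πr³ = 4 × (4/3)π × (2.153)³ = 167 Å³.

167 Å³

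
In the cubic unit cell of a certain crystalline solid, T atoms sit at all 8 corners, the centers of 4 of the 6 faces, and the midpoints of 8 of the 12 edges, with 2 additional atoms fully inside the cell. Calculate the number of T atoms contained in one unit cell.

Corner atoms are shared by 8 cells (1/8 each), face atoms by 2 (1/2 each), edge atoms by 4 (1/4 each), interior atoms are unshared.
Net atoms = 8 × 1/8 + 4 × 1/2 + 8 × 1/4 + 2 = 1 + 2 + 2 + 2 = 7.

7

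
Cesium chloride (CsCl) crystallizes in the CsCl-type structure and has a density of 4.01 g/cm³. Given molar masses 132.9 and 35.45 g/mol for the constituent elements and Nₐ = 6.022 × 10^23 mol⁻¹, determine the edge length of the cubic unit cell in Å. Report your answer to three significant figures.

4.12 Å

M(CsCl) = 168.35 g/mol; Z = 1 formula unit per cell.
a³ = Z·M/(N_A·ρ) = 1 × 168.35 / (6.022 × 10²³ × 4.01) = 6.972 × 10^-23 cm³, so a = 4.116 × 10^-8 cm = 4.12 Å.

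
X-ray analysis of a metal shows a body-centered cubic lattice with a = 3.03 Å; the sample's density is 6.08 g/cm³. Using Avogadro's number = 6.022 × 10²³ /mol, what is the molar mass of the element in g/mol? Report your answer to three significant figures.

A BCC cell has Z = 2 atoms; a = 3.030 × 10^-8 cm.
M = ρ·N_A·a³/Z = 6.08 × 6.022 × 10²³ × 2.782 × 10^-23 / 2 = 50.9 g/mol.

50.9 g/mol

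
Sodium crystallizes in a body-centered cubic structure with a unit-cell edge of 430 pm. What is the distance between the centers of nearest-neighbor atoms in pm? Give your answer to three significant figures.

In a BCC structure, atoms touch along the body diagonal, so √3·a = 4r; the nearest-neighbor distance equals 2r = 0.8660·a.
d = 0.8660 × 430 = 372 pm.

372 pm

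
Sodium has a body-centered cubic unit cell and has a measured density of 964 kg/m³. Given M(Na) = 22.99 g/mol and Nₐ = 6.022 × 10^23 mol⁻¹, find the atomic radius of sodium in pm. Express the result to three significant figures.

186 pm

For a BCC cell (Z = 2), a³ = Z·M/(N_A·ρ) = 2 × 22.99 / (6.022 × 10²³ × 0.9640) = 7.920 × 10^-23 cm³, so a = 4.295 × 10^-8 cm = 429.5 pm.
Atoms touch along the body diagonal, so √3·a = 4r, so r = 0.4330 × a = 186 pm.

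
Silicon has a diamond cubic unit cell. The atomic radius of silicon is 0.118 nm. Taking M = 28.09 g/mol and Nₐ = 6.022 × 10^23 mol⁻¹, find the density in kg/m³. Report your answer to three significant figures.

In a diamond cubic lattice, nearest neighbors lie along the body diagonal with √3·a = 8r, giving a = 0.5450 nm = 5.450 × 10^-8 cm.
With Z = 8, ρ = Z·M/(N_A·a³) = 8 × 28.09 / (6.022 × 10²³ × 1.619 × 10^-22) = 2.305 g/cm³ = 2300 kg/m³.

2300 kg/m³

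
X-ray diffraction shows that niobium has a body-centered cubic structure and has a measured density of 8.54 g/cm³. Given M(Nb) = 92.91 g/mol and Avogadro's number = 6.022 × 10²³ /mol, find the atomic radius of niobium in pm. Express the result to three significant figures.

143 pm

For a BCC cell (Z = 2), a³ = Z·M/(N_A·ρ) = 2 × 92.91 / (6.022 × 10²³ × 8.540) = 3.613 × 10^-23 cm³, so a = 3.306 × 10^-8 cm = 330.6 pm.
Atoms touch along the body diagonal, so √3·a = 4r, so r = 0.4330 × a = 143 pm.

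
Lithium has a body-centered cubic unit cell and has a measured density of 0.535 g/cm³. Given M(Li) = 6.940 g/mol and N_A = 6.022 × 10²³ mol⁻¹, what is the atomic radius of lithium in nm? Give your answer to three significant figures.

For a BCC cell (Z = 2), a³ = Z·M/(N_A·ρ) = 2 × 6.940 / (6.022 × 10²³ × 0.5350) = 4.308 × 10^-23 cm³, so a = 3.506 × 10^-8 cm = 0.3506 nm.
Atoms touch along the body diagonal, so √3·a = 4r, so r = 0.4330 × a = 0.152 nm.

0.152 nm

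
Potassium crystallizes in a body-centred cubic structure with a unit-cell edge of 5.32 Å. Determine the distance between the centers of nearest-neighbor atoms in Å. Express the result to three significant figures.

In a BCC structure, atoms touch along the body diagonal, so √3·a = 4r; the nearest-neighbor distance equals 2r = 0.8660·a.
d = 0.8660 × 5.32 = 4.61 Å.

4.61 Å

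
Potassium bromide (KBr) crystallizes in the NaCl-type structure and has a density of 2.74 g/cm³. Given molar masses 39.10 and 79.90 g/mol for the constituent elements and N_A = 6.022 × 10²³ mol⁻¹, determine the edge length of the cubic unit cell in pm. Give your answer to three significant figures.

M(KBr) = 119.0 g/mol; Z = 4 formula units per cell.
a³ = Z·M/(N_A·ρ) = 4 × 119.0 / (6.022 × 10²³ × 2.74) = 2.885 × 10^-22 cm³, so a = 6.608 × 10^-8 cm = 661 pm.

661 pm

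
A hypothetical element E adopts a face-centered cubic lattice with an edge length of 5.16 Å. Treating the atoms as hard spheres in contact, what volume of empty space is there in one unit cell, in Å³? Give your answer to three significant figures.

35.7 Å³

In an FCC lattice atoms touch along the face diagonal, so √2·a = 4r, so r = 0.3536a = 1.824 Å.
V_cell = a³ = 137.4 Å³; V_atoms = 4 × (4/3)πr³ = 101.7 Å³.
Empty space = 137.4 − 101.7 = 35.7 Å³.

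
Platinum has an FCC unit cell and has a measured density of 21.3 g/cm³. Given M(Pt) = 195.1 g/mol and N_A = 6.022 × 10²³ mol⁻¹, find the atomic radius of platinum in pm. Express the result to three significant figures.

139 pm

For an FCC cell (Z = 4), a³ = Z·M/(N_A·ρ) = 4 × 195.1 / (6.022 × 10²³ × 21.30) = 6.084 × 10^-23 cm³, so a = 3.933 × 10^-8 cm = 393.3 pm.
Atoms touch along the face diagonal, so √2·a = 4r, so r = 0.3536 × a = 139 pm.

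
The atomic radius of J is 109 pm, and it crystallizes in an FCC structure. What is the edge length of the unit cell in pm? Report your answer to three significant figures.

In an FCC lattice, atoms touch along the face diagonal, so √2·a = 4r.
a = 4r/√2 = 4 × 109 / 1.4142 = 308 pm.

308 pm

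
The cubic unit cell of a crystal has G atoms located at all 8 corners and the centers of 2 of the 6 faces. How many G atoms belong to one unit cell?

Corner atoms are shared by 8 cells (1/8 each), face atoms by 2 (1/2 each).
Net atoms = 8 × 1/8 + 2 × 1/2 = 1 + 1 = 2.

2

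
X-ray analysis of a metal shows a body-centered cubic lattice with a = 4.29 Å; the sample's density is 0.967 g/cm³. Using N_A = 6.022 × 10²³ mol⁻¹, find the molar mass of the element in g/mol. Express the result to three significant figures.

23.0 g/mol

A BCC cell has Z = 2 atoms; a = 4.290 × 10^-8 cm.
M = ρ·N_A·a³/Z = 0.967 × 6.022 × 10²³ × 7.895 × 10^-23 / 2 = 23.0 g/mol.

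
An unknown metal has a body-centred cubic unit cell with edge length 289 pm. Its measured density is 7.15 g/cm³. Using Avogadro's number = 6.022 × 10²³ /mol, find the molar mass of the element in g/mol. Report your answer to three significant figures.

A BCC cell has Z = 2 atoms; a = 2.890 × 10^-8 cm.
M = ρ·N_A·a³/Z = 7.15 × 6.022 × 10²³ × 2.414 × 10^-23 / 2 = 52.0 g/mol.

52.0 g/mol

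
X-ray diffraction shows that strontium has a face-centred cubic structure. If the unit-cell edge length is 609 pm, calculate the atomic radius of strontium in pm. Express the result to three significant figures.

In an FCC lattice, atoms touch along the face diagonal, so √2·a = 4r.
r = √2·a/4 = 1.4142 × 609 / 4 = 215 pm.

215 pm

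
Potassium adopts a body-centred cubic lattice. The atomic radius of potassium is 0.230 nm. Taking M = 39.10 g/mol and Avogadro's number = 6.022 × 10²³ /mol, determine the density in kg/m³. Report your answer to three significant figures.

In a BCC lattice, atoms touch along the body diagonal, so √3·a = 4r, giving a = 0.5312 nm = 5.312 × 10^-8 cm.
With Z = 2, ρ = Z·M/(N_A·a³) = 2 × 39.10 / (6.022 × 10²³ × 1.499 × 10^-22) = 0.8665 g/cm³ = 867 kg/m³.

867 kg/m³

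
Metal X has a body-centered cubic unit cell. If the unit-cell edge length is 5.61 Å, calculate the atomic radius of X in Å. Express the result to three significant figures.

2.43 Å

In a BCC lattice, atoms touch along the body diagonal, so √3·a = 4r.
r = √3·a/4 = 1.7321 × 5.61 / 4 = 2.43 Å.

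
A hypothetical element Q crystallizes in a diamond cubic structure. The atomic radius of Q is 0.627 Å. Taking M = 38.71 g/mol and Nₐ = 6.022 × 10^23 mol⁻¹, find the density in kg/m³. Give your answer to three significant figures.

21200 kg/m³

In a diamond cubic lattice, nearest neighbors lie along the body diagonal with √3·a = 8r, giving a = 2.896 Å = 2.896 × 10^-8 cm.
With Z = 8, ρ = Z·M/(N_A·a³) = 8 × 38.71 / (6.022 × 10²³ × 2.429 × 10^-23) = 21.17 g/cm³ = 21200 kg/m³.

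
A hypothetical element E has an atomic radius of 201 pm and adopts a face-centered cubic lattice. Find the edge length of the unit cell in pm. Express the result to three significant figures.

569 pm

In an FCC lattice, atoms touch along the face diagonal, so √2·a = 4r.
a = 4r/√2 = 4 × 201 / 1.4142 = 569 pm.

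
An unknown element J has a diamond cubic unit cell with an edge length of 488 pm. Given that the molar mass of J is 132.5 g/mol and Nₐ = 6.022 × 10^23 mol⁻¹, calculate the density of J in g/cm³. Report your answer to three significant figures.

A diamond cubic unit cell contains Z = 8 atoms.
Cell volume: a³ = (488 pm)³ = (4.880 × 10^-8 cm)³ = 1.162 × 10^-22 cm³.
ρ = Z·M/(N_A·a³) = 8 × 132.5 / (6.022 × 10²³ × 1.162 × 10^-22) = 15.15 g/cm³.

15.1 g/cm³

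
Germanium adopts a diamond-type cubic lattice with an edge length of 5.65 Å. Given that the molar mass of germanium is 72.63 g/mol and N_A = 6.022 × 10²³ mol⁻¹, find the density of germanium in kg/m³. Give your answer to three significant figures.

A diamond cubic unit cell contains Z = 8 atoms.
Cell volume: a³ = (5.65 Å)³ = (5.650 × 10^-8 cm)³ = 1.804 × 10^-22 cm³.
ρ = Z·M/(N_A·a³) = 8 × 72.63 / (6.022 × 10²³ × 1.804 × 10^-22) = 5.350 g/cm³ = 5350 kg/m³.

5350 kg/m³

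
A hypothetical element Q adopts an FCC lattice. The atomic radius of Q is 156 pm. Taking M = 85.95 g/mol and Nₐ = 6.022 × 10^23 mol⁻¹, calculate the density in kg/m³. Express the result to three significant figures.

6650 kg/m³

In an FCC lattice, atoms touch along the face diagonal, so √2·a = 4r, giving a = 441.2 pm = 4.412 × 10^-8 cm.
With Z = 4, ρ = Z·M/(N_A·a³) = 4 × 85.95 / (6.022 × 10²³ × 8.590 × 10^-23) = 6.646 g/cm³ = 6650 kg/m³.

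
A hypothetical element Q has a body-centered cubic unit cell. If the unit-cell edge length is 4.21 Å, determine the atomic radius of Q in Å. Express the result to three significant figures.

In a BCC lattice, atoms touch along the body diagonal, so √3·a = 4r.
r = √3·a/4 = 1.7321 × 4.21 / 4 = 1.82 Å.

1.82 Å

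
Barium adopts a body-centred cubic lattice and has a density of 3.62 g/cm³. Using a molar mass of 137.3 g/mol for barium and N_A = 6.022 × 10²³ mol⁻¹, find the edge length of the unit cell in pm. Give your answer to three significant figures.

501 pm

With Z = 2 atoms per BCC cell, a³ = Z·M/(N_A·ρ) = 2 × 137.3 / (6.022 × 10²³ × 3.620 g/cm³) = 1.260 × 10^-22 cm³.
a = (1.260 × 10^-22)^(1/3) = 5.013 × 10^-8 cm = 501 pm.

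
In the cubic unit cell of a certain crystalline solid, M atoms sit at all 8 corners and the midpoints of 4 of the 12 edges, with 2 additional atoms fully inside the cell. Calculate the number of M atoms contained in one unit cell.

Corner atoms are shared by 8 cells (1/8 each), edge atoms by 4 (1/4 each), interior atoms are unshared.
Net atoms = 8 × 1/8 + 4 × 1/4 + 2 = 1 + 1 + 2 = 4.

4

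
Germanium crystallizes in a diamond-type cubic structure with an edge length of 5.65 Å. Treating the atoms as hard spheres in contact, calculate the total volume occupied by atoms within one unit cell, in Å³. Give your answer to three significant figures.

61.3 Å³

In a diamond cubic lattice nearest neighbors lie along the body diagonal with √3·a = 8r, so r = 0.2165a = 1.223 Å.
V_atoms = Z × (4/3)πr³ = 8 × (4/3)π × (1.223)³ = 61.3 Å³.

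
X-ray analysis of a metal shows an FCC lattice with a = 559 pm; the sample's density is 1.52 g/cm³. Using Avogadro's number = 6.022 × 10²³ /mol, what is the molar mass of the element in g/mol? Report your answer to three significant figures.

40.0 g/mol

An FCC cell has Z = 4 atoms; a = 5.590 × 10^-8 cm.
M = ρ·N_A·a³/Z = 1.52 × 6.022 × 10²³ × 1.747 × 10^-22 / 4 = 40.0 g/mol.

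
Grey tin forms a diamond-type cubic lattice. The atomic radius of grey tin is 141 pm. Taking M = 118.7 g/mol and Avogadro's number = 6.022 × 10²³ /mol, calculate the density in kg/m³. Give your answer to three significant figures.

5710 kg/m³

In a diamond cubic lattice, nearest neighbors lie along the body diagonal with √3·a = 8r, giving a = 651.3 pm = 6.513 × 10^-8 cm.
With Z = 8, ρ = Z·M/(N_A·a³) = 8 × 118.7 / (6.022 × 10²³ × 2.762 × 10^-22) = 5.709 g/cm³ = 5710 kg/m³.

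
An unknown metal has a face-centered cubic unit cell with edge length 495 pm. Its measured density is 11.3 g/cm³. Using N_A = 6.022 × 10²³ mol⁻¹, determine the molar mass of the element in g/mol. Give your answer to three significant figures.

An FCC cell has Z = 4 atoms; a = 4.950 × 10^-8 cm.
M = ρ·N_A·a³/Z = 11.3 × 6.022 × 10²³ × 1.213 × 10^-22 / 4 = 206 g/mol.

206 g/mol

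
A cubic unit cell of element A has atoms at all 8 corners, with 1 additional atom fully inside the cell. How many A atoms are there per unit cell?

Corner atoms are shared by 8 cells (1/8 each), interior atoms are unshared.
Net atoms = 8 × 1/8 + 1 = 1 + 1 = 2.

2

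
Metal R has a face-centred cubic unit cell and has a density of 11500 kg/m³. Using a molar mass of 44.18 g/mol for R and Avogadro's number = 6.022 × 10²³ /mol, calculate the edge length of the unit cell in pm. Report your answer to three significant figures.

With Z = 4 atoms per FCC cell, a³ = Z·M/(N_A·ρ) = 4 × 44.18 / (6.022 × 10²³ × 11.50 g/cm³) = 2.552 × 10^-23 cm³.
a = (2.552 × 10^-23)^(1/3) = 2.944 × 10^-8 cm = 294 pm.

294 pm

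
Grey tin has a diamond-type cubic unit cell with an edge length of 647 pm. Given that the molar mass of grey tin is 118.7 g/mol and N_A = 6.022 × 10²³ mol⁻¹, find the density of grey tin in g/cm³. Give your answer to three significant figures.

A diamond cubic unit cell contains Z = 8 atoms.
Cell volume: a³ = (647 pm)³ = (6.470 × 10^-8 cm)³ = 2.708 × 10^-22 cm³.
ρ = Z·M/(N_A·a³) = 8 × 118.7 / (6.022 × 10²³ × 2.708 × 10^-22) = 5.822 g/cm³.

5.82 g/cm³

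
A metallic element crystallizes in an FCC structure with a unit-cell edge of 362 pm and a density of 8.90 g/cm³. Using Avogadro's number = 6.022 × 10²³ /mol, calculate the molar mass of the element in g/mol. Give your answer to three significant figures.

63.6 g/mol

An FCC cell has Z = 4 atoms; a = 3.620 × 10^-8 cm.
M = ρ·N_A·a³/Z = 8.90 × 6.022 × 10²³ × 4.744 × 10^-23 / 4 = 63.6 g/mol.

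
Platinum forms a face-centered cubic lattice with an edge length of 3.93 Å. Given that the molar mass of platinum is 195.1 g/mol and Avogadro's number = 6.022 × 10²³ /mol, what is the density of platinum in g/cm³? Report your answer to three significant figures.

An FCC unit cell contains Z = 4 atoms.
Cell volume: a³ = (3.93 Å)³ = (3.930 × 10^-8 cm)³ = 6.070 × 10^-23 cm³.
ρ = Z·M/(N_A·a³) = 4 × 195.1 / (6.022 × 10²³ × 6.070 × 10^-23) = 21.35 g/cm³.

21.4 g/cm³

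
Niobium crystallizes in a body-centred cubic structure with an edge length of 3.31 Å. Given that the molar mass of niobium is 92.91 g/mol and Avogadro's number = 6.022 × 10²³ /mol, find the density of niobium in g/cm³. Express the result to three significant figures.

8.51 g/cm³

A BCC unit cell contains Z = 2 atoms.
Cell volume: a³ = (3.31 Å)³ = (3.310 × 10^-8 cm)³ = 3.626 × 10^-23 cm³.
ρ = Z·M/(N_A·a³) = 2 × 92.91 / (6.022 × 10²³ × 3.626 × 10^-23) = 8.509 g/cm³.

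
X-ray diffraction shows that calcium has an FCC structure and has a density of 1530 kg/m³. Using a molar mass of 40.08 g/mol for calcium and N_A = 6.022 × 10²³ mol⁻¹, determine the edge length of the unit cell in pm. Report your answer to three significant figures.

558 pm

With Z = 4 atoms per FCC cell, a³ = Z·M/(N_A·ρ) = 4 × 40.08 / (6.022 × 10²³ × 1.530 g/cm³) = 1.740 × 10^-22 cm³.
a = (1.740 × 10^-22)^(1/3) = 5.583 × 10^-8 cm = 558 pm.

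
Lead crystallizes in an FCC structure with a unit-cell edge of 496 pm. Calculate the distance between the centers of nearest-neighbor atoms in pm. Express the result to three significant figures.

In an FCC structure, atoms touch along the face diagonal, so √2·a = 4r; the nearest-neighbor distance equals 2r = 0.7071·a.
d = 0.7071 × 496 = 351 pm.

351 pm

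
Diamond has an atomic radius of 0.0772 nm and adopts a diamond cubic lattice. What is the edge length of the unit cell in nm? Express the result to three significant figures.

0.357 nm

In a diamond cubic lattice, nearest neighbors lie along the body diagonal with √3·a = 8r.
a = 8r/√3 = 8 × 0.0772 / 1.7321 = 0.357 nm.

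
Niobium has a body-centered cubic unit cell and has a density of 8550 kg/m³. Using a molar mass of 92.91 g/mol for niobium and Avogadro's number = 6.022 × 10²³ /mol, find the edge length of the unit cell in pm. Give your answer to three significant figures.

With Z = 2 atoms per BCC cell, a³ = Z·M/(N_A·ρ) = 2 × 92.91 / (6.022 × 10²³ × 8.550 g/cm³) = 3.609 × 10^-23 cm³.
a = (3.609 × 10^-23)^(1/3) = 3.305 × 10^-8 cm = 330 pm.

330 pm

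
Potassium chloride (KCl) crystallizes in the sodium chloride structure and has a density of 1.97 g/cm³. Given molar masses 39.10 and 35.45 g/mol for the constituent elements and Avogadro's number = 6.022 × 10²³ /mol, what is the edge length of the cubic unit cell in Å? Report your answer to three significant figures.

M(KCl) = 74.55 g/mol; Z = 4 formula units per cell.
a³ = Z·M/(N_A·ρ) = 4 × 74.55 / (6.022 × 10²³ × 1.97) = 2.514 × 10^-22 cm³, so a = 6.311 × 10^-8 cm = 6.31 Å.

6.31 Å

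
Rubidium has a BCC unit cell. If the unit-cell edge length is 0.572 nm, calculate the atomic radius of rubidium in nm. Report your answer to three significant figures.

In a BCC lattice, atoms touch along the body diagonal, so √3·a = 4r.
r = √3·a/4 = 1.7321 × 0.572 / 4 = 0.248 nm.

0.248 nm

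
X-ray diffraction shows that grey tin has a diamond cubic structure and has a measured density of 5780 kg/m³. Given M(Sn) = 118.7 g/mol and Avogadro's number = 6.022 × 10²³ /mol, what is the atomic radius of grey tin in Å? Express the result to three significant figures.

For a diamond cubic cell (Z = 8), a³ = Z·M/(N_A·ρ) = 8 × 118.7 / (6.022 × 10²³ × 5.780) = 2.728 × 10^-22 cm³, so a = 6.486 × 10^-8 cm = 6.486 Å.
Nearest neighbors lie along the body diagonal with √3·a = 8r, so r = 0.2165 × a = 1.40 Å.

1.40 Å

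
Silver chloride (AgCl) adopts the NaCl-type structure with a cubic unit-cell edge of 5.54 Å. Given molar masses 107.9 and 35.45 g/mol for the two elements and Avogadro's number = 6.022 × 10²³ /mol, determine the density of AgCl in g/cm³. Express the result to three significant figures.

5.60 g/cm³

The NaCl-type structure contains Z = 4 formula units per cell; M(AgCl) = 107.9 + 35.45 = 143.35 g/mol.
a³ = (5.540 × 10^-8 cm)³ = 1.700 × 10^-22 cm³.
ρ = 4 × 143.35 / (6.022 × 10²³ × 1.700 × 10^-22) = 5.600 g/cm³.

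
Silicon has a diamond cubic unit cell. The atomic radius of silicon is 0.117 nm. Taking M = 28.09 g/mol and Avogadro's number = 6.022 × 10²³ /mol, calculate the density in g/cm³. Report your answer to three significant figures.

In a diamond cubic lattice, nearest neighbors lie along the body diagonal with √3·a = 8r, giving a = 0.5404 nm = 5.404 × 10^-8 cm.
With Z = 8, ρ = Z·M/(N_A·a³) = 8 × 28.09 / (6.022 × 10²³ × 1.578 × 10^-22) = 2.365 g/cm³.

2.36 g/cm³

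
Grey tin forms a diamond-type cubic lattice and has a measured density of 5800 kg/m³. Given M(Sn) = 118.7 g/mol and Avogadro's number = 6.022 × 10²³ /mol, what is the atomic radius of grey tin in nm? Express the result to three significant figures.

For a diamond cubic cell (Z = 8), a³ = Z·M/(N_A·ρ) = 8 × 118.7 / (6.022 × 10²³ × 5.800) = 2.719 × 10^-22 cm³, so a = 6.478 × 10^-8 cm = 0.6478 nm.
Nearest neighbors lie along the body diagonal with √3·a = 8r, so r = 0.2165 × a = 0.140 nm.

0.140 nm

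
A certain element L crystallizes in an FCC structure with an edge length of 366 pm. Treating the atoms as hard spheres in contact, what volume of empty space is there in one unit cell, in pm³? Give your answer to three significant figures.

In an FCC lattice atoms touch along the face diagonal, so √2·a = 4r, so r = 0.3536a = 129.4 pm.
V_cell = a³ = 4.903 × 10^7 pm³; V_atoms = 4 × (4/3)πr³ = 3.630 × 10^7 pm³.
Empty space = 4.903 × 10^7 − 3.630 × 10^7 = 1.27 × 10^7 pm³.

1.27 × 10^7 pm³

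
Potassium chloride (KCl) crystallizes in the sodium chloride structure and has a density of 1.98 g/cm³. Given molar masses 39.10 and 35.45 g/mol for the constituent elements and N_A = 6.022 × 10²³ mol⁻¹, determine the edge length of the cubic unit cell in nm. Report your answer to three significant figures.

0.630 nm

M(KCl) = 74.55 g/mol; Z = 4 formula units per cell.
a³ = Z·M/(N_A·ρ) = 4 × 74.55 / (6.022 × 10²³ × 1.98) = 2.501 × 10^-22 cm³, so a = 6.300 × 10^-8 cm = 0.630 nm.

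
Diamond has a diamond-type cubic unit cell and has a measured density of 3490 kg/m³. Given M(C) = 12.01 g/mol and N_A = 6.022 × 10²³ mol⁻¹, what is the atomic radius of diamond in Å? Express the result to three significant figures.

For a diamond cubic cell (Z = 8), a³ = Z·M/(N_A·ρ) = 8 × 12.01 / (6.022 × 10²³ × 3.490) = 4.572 × 10^-23 cm³, so a = 3.576 × 10^-8 cm = 3.576 Å.
Nearest neighbors lie along the body diagonal with √3·a = 8r, so r = 0.2165 × a = 0.774 Å.

0.774 Å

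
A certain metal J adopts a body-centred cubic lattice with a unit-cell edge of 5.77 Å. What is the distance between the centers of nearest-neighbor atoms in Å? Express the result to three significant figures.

5.00 Å

In a BCC structure, atoms touch along the body diagonal, so √3·a = 4r; the nearest-neighbor distance equals 2r = 0.8660·a.
d = 0.8660 × 5.77 = 5.00 Å.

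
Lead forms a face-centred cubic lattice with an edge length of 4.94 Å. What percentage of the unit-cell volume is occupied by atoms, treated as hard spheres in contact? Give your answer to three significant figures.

In an FCC lattice atoms touch along the face diagonal, so √2·a = 4r, so r = 0.3536a = 1.747 Å.
Packing fraction = Z·(4/3)πr³ / a³ = 4 × (4/3)π × (1.747)³ / (4.94)³ = 0.7405 = 74.0%.

74.0%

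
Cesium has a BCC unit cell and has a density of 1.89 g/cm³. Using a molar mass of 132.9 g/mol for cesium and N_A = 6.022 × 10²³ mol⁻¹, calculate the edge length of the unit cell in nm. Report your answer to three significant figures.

With Z = 2 atoms per BCC cell, a³ = Z·M/(N_A·ρ) = 2 × 132.9 / (6.022 × 10²³ × 1.890 g/cm³) = 2.335 × 10^-22 cm³.
a = (2.335 × 10^-22)^(1/3) = 6.158 × 10^-8 cm = 0.616 nm.

0.616 nm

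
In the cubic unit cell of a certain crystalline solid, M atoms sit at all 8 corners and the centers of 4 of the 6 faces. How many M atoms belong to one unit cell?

Corner atoms are shared by 8 cells (1/8 each), face atoms by 2 (1/2 each).
Net atoms = 8 × 1/8 + 4 × 1/2 = 1 + 2 = 3.

3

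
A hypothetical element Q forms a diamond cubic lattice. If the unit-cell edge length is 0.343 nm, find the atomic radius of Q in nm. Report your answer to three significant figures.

In a diamond cubic lattice, nearest neighbors lie along the body diagonal with √3·a = 8r.
r = √3·a/8 = 1.7321 × 0.343 / 8 = 0.0743 nm.

0.0743 nm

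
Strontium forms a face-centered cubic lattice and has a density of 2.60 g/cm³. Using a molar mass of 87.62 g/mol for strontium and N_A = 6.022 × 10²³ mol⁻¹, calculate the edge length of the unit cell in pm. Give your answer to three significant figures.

With Z = 4 atoms per FCC cell, a³ = Z·M/(N_A·ρ) = 4 × 87.62 / (6.022 × 10²³ × 2.600 g/cm³) = 2.238 × 10^-22 cm³.
a = (2.238 × 10^-22)^(1/3) = 6.072 × 10^-8 cm = 607 pm.

607 pm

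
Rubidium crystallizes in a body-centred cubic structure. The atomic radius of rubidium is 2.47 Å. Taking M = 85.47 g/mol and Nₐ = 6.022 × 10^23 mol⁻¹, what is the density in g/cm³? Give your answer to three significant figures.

In a BCC lattice, atoms touch along the body diagonal, so √3·a = 4r, giving a = 5.704 Å = 5.704 × 10^-8 cm.
With Z = 2, ρ = Z·M/(N_A·a³) = 2 × 85.47 / (6.022 × 10²³ × 1.856 × 10^-22) = 1.529 g/cm³.

1.53 g/cm³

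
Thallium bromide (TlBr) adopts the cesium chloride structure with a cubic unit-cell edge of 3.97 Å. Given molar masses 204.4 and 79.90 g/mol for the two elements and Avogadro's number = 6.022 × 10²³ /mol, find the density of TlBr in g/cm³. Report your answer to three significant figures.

The cesium chloride structure contains Z = 1 formula unit per cell; M(TlBr) = 204.4 + 79.90 = 284.3 g/mol.
a³ = (3.970 × 10^-8 cm)³ = 6.257 × 10^-23 cm³.
ρ = 1 × 284.3 / (6.022 × 10²³ × 6.257 × 10^-23) = 7.545 g/cm³.

7.55 g/cm³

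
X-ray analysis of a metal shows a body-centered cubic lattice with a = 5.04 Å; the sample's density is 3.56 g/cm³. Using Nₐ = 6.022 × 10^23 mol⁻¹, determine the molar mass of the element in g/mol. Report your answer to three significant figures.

A BCC cell has Z = 2 atoms; a = 5.040 × 10^-8 cm.
M = ρ·N_A·a³/Z = 3.56 × 6.022 × 10²³ × 1.280 × 10^-22 / 2 = 137 g/mol.

137 g/mol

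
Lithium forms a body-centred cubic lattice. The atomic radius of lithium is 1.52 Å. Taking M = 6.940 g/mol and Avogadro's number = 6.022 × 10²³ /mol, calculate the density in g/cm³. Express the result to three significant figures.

0.533 g/cm³

In a BCC lattice, atoms touch along the body diagonal, so √3·a = 4r, giving a = 3.510 Å = 3.510 × 10^-8 cm.
With Z = 2, ρ = Z·M/(N_A·a³) = 2 × 6.940 / (6.022 × 10²³ × 4.325 × 10^-23) = 0.5329 g/cm³.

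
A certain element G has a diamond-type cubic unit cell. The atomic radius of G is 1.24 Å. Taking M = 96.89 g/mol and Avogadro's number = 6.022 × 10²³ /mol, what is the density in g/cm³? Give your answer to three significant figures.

6.85 g/cm³

In a diamond cubic lattice, nearest neighbors lie along the body diagonal with √3·a = 8r, giving a = 5.727 Å = 5.727 × 10^-8 cm.
With Z = 8, ρ = Z·M/(N_A·a³) = 8 × 96.89 / (6.022 × 10²³ × 1.879 × 10^-22) = 6.851 g/cm³.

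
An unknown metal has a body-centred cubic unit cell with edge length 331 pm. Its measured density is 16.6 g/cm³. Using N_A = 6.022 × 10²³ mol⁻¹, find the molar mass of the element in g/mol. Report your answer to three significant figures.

181 g/mol

A BCC cell has Z = 2 atoms; a = 3.310 × 10^-8 cm.
M = ρ·N_A·a³/Z = 16.6 × 6.022 × 10²³ × 3.626 × 10^-23 / 2 = 181 g/mol.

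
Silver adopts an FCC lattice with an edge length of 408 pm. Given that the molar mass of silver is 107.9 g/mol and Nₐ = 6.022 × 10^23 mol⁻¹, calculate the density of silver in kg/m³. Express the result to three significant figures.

An FCC unit cell contains Z = 4 atoms.
Cell volume: a³ = (408 pm)³ = (4.080 × 10^-8 cm)³ = 6.792 × 10^-23 cm³.
ρ = Z·M/(N_A·a³) = 4 × 107.9 / (6.022 × 10²³ × 6.792 × 10^-23) = 10.55 g/cm³ = 10600 kg/m³.

10600 kg/m³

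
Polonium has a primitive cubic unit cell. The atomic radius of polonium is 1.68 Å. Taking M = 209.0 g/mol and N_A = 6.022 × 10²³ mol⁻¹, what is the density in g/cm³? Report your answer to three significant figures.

In a simple cubic lattice, atoms touch along the cell edge, so a = 2r, giving a = 3.360 Å = 3.360 × 10^-8 cm.
With Z = 1, ρ = Z·M/(N_A·a³) = 1 × 209.0 / (6.022 × 10²³ × 3.793 × 10^-23) = 9.149 g/cm³.

9.15 g/cm³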